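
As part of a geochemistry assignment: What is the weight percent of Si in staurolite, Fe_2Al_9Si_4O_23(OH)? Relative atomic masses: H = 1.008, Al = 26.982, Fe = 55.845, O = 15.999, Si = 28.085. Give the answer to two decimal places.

Formula mass = 2×55.845 + 9×26.982 + 4×28.085 + 24×15.999 + 1×1.008 = 851.852 g/mol, of which 112.340 g is Si.
So Si makes up 112.340/851.852 = 0.1319 of the mass, i.e. 13.19%.

13.19 wt%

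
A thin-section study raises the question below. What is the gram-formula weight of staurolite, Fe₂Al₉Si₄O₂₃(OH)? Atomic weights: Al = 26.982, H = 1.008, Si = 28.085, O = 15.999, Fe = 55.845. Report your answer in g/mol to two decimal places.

Fe: 2 × 55.845 = 111.6900
Al: 9 × 26.982 = 242.8380
Si: 4 × 28.085 = 112.3400
O: 24 × 15.999 = 383.9760
H: 1 × 1.008 = 1.0080
Summing the contributions gives the formula mass.

851.85 g/mol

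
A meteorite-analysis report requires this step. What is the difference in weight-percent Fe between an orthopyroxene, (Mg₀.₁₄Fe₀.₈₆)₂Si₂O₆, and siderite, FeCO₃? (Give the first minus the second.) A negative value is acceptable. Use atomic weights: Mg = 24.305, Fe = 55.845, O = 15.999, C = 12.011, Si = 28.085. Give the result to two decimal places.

First mineral: 96.053 g Fe in 255.023 g formula = 37.66 wt% Fe.
Second mineral: 55.845 g Fe in 115.853 g formula = 48.20 wt% Fe.
37.66% − 48.20% gives a difference of -10.54 percentage points.

-10.54 percentage points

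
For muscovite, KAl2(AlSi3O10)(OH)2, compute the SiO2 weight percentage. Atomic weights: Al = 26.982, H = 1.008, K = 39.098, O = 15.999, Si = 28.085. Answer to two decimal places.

M(KAl2(AlSi3O10)(OH)2) = 398.303 g/mol; M(SiO2) = 60.083 g/mol.
Moles SiO2 per formula unit = 3 Si ÷ 1 = 3.0000.
SiO2 fraction = (3.0000 × 60.083) / 398.303 = 180.249/398.303 = 0.4525.

45.25 wt%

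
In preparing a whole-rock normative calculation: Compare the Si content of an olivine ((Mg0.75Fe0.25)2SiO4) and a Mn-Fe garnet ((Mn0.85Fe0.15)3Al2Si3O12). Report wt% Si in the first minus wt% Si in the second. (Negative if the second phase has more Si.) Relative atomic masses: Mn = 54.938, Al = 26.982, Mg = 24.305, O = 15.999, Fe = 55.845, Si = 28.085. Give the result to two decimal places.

First mineral: 28.085 g Si in 156.461 g formula = 17.95 wt% Si.
Second mineral: 84.255 g Si in 495.429 g formula = 17.01 wt% Si.
17.95% − 17.01% gives a difference of 0.94 percentage points.

0.94 percentage points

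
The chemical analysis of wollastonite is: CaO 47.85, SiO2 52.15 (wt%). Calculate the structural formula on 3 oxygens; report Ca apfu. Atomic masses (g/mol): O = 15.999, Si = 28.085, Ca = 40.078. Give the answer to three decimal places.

0.989 Ca apfu

47.85 wt% CaO ÷ 56.077 g/mol = 0.85329 mol, giving 0.85329 Ca and 0.85329 O.
52.15 wt% SiO2 ÷ 60.083 g/mol = 0.86797 mol, giving 0.86797 Si and 1.73594 O.
Oxygen sums to 2.58923; scaling by 3/2.58923 = 1.15865 puts the formula on 3 O.
Ca: 0.85329 × 1.15865 = 0.989 atoms per formula unit.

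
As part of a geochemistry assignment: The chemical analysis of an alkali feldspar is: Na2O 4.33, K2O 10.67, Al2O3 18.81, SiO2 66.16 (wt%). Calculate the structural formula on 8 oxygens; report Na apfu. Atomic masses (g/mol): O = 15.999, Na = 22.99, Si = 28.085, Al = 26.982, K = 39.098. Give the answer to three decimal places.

4.33 wt% Na2O ÷ 61.979 g/mol = 0.06986 mol, giving 0.13972 Na and 0.06986 O.
10.67 wt% K2O ÷ 94.195 g/mol = 0.11328 mol, giving 0.22656 K and 0.11328 O.
18.81 wt% Al2O3 ÷ 101.961 g/mol = 0.18448 mol, giving 0.36896 Al and 0.55344 O.
66.16 wt% SiO2 ÷ 60.083 g/mol = 1.10114 mol, giving 1.10114 Si and 2.20228 O.
Oxygen sums to 2.93886; scaling by 8/2.93886 = 2.72214 puts the formula on 8 O.
Na: 0.13972 × 2.72214 = 0.380 atoms per formula unit.

0.380 Na apfu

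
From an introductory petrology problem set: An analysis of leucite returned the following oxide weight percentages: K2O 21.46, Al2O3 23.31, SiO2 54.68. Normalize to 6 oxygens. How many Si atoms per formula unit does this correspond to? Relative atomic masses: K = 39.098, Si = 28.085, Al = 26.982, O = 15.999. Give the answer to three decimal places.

1.997 Si apfu

K2O (M=94.195): mol = 0.22783; K = 0.45566, O = 0.22783.
Al2O3 (M=101.961): mol = 0.22862; Al = 0.45724, O = 0.68586.
SiO2 (M=60.083): mol = 0.91007; Si = 0.91007, O = 1.82014.
ΣO = 2.73383; factor = 6/ΣO = 2.19472.
Si apfu = 0.91007 × 2.19472 = 1.997.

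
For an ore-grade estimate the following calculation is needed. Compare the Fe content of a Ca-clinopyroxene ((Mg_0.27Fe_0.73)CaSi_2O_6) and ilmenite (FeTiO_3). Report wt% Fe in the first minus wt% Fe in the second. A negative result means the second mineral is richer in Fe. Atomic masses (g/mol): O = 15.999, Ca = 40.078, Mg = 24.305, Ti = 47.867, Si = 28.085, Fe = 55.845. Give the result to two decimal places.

-19.79 percentage points

Fe in (Mg_0.27Fe_0.73)CaSi_2O_6: molar mass 239.571 g/mol; 0.73×55.845 = 40.767 g → 17.02 wt%.
Fe in FeTiO_3: molar mass 151.709 g/mol; 1×55.845 = 55.845 g → 36.81 wt%.
Difference = 17.02 − 36.81 = -19.79 percentage points.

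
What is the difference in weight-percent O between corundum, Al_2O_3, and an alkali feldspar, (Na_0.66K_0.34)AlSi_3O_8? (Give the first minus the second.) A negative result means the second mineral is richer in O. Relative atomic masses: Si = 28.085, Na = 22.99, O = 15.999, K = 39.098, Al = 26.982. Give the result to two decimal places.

O in Al_2O_3: molar mass 101.961 g/mol; 3×15.999 = 47.997 g → 47.07 wt%.
O in (Na_0.66K_0.34)AlSi_3O_8: molar mass 267.696 g/mol; 8×15.999 = 127.992 g → 47.81 wt%.
Difference = 47.07 − 47.81 = -0.74 percentage points.

-0.74 percentage points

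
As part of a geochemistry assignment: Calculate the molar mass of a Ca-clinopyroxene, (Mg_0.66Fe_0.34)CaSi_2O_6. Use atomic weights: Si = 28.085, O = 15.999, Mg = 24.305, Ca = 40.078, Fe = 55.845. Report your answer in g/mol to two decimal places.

227.27 g/mol

M = 0.66(24.305) + 0.34(55.845) + 1(40.078) + 2(28.085) + 6(15.999)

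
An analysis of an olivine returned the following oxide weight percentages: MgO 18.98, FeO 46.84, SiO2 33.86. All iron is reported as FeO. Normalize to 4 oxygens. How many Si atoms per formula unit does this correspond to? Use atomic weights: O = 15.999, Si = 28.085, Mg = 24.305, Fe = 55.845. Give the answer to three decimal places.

1.002 Si apfu

MgO: 18.98/40.304 = 0.47092 mol → 0.47092 mol Mg, 0.47092 mol O.
FeO: 46.84/71.844 = 0.65197 mol → 0.65197 mol Fe, 0.65197 mol O.
SiO2: 33.86/60.083 = 0.56355 mol → 0.56355 mol Si, 1.12710 mol O.
Total oxygen = 2.24999 mol. Normalization factor = 4/2.24999 = 1.77779.
Si per 4 O = 0.56355 × 1.77779 = 1.002.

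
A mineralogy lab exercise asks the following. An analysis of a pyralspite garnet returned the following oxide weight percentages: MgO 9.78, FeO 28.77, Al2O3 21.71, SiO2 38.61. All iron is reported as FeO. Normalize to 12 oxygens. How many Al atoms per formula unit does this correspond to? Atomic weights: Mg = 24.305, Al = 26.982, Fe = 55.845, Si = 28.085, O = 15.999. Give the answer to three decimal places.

MgO: 9.78/40.304 = 0.24266 mol → 0.24266 mol Mg, 0.24266 mol O.
FeO: 28.77/71.844 = 0.40045 mol → 0.40045 mol Fe, 0.40045 mol O.
Al2O3: 21.71/101.961 = 0.21292 mol → 0.42584 mol Al, 0.63876 mol O.
SiO2: 38.61/60.083 = 0.64261 mol → 0.64261 mol Si, 1.28522 mol O.
Total oxygen = 2.56709 mol. Normalization factor = 12/2.56709 = 4.67455.
Al per 12 O = 0.42584 × 4.67455 = 1.991.

1.991 Al apfu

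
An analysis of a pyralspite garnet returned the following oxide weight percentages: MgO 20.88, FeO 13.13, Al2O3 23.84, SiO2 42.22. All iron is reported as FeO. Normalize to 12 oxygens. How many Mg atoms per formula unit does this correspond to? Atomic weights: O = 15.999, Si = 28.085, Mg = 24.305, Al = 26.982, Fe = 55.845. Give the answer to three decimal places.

20.88 wt% MgO ÷ 40.304 g/mol = 0.51806 mol, giving 0.51806 Mg and 0.51806 O.
13.13 wt% FeO ÷ 71.844 g/mol = 0.18276 mol, giving 0.18276 Fe and 0.18276 O.
23.84 wt% Al2O3 ÷ 101.961 g/mol = 0.23381 mol, giving 0.46762 Al and 0.70143 O.
42.22 wt% SiO2 ÷ 60.083 g/mol = 0.70269 mol, giving 0.70269 Si and 1.40538 O.
Oxygen sums to 2.80763; scaling by 12/2.80763 = 4.27407 puts the formula on 12 O.
Mg: 0.51806 × 4.27407 = 2.214 atoms per formula unit.

2.214 Mg apfu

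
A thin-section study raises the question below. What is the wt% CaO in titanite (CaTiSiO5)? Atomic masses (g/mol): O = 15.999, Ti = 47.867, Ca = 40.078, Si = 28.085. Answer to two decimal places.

28.61 wt%

M(CaTiSiO5) = 196.025 g/mol; M(CaO) = 56.077 g/mol.
Moles CaO per formula unit = 1 Ca ÷ 1 = 1.0000.
CaO fraction = (1.0000 × 56.077) / 196.025 = 56.077/196.025 = 0.2861.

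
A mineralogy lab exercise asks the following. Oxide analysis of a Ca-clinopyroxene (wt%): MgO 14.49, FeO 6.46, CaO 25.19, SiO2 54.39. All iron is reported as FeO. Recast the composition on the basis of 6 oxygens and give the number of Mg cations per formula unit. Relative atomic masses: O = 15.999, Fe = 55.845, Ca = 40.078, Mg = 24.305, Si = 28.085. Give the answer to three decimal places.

MgO (M=40.304): mol = 0.35952; Mg = 0.35952, O = 0.35952.
FeO (M=71.844): mol = 0.08992; Fe = 0.08992, O = 0.08992.
CaO (M=56.077): mol = 0.44920; Ca = 0.44920, O = 0.44920.
SiO2 (M=60.083): mol = 0.90525; Si = 0.90525, O = 1.81050.
ΣO = 2.70914; factor = 6/ΣO = 2.21472.
Mg apfu = 0.35952 × 2.21472 = 0.796.

0.796 Mg apfu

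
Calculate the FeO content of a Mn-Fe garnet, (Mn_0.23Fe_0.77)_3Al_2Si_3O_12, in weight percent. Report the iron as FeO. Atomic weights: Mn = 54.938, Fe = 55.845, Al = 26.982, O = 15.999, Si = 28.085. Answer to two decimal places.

33.38 wt%

M((Mn_0.23Fe_0.77)_3Al_2Si_3O_12) = 497.116 g/mol; M(FeO) = 71.844 g/mol.
Moles FeO per formula unit = 2.31 Fe ÷ 1 = 2.3100.
FeO fraction = (2.3100 × 71.844) / 497.116 = 165.960/497.116 = 0.3338.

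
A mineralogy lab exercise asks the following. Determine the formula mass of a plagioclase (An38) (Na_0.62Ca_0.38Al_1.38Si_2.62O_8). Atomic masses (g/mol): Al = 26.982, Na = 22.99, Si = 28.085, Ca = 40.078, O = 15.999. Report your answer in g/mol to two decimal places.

The formula mass is the sum 0.62(22.99) + 0.38(40.078) + 1.38(26.982) + 2.62(28.085) + 8(15.999).

268.29 g/mol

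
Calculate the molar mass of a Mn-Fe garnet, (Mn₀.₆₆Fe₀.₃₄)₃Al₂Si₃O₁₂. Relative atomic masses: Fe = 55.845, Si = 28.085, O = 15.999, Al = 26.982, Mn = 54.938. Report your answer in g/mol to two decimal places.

495.95 g/mol

The formula mass is the sum 1.98(54.938) + 1.02(55.845) + 2(26.982) + 3(28.085) + 12(15.999).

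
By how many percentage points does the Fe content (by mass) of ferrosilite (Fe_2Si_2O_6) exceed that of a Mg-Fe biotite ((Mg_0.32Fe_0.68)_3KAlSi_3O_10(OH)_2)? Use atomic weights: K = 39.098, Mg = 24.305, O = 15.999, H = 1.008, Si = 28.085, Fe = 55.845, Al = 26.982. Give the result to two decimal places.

M(Fe_2Si_2O_6) = 263.854 g/mol, so wt% Fe = 111.690/263.854 × 100 = 42.33%.
M((Mg_0.32Fe_0.68)_3KAlSi_3O_10(OH)_2) = 481.596 g/mol, so wt% Fe = 113.924/481.596 × 100 = 23.66%.
42.33 − 23.66 = 18.67 pp.

18.67 percentage points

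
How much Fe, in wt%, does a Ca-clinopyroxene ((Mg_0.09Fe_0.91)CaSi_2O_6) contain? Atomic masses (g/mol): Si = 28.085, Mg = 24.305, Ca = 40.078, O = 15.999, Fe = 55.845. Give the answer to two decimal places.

M((Mg_0.09Fe_0.91)CaSi_2O_6) = 245.248 g/mol.
Fe contributes 0.91 × 55.845 = 50.819 g per mole.
50.819/245.248 = 0.2072 → 20.72%.

20.72 wt%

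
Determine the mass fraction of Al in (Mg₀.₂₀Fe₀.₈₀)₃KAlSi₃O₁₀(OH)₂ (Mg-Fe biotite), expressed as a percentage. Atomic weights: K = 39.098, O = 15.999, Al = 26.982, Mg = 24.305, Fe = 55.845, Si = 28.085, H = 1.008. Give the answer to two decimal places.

5.47 wt%

M((Mg₀.₂₀Fe₀.₈₀)₃KAlSi₃O₁₀(OH)₂) = 492.950 g/mol.
Al contributes 1 × 26.982 = 26.982 g per mole.
26.982/492.950 = 0.0547 → 5.47%.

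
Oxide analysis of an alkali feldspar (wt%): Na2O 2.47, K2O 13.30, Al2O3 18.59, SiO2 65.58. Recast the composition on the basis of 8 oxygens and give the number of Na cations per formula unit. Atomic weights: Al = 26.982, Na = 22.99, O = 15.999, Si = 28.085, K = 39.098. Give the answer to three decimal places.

2.47 wt% Na2O ÷ 61.979 g/mol = 0.03985 mol, giving 0.07970 Na and 0.03985 O.
13.30 wt% K2O ÷ 94.195 g/mol = 0.14120 mol, giving 0.28240 K and 0.14120 O.
18.59 wt% Al2O3 ÷ 101.961 g/mol = 0.18232 mol, giving 0.36464 Al and 0.54696 O.
65.58 wt% SiO2 ÷ 60.083 g/mol = 1.09149 mol, giving 1.09149 Si and 2.18298 O.
Oxygen sums to 2.91099; scaling by 8/2.91099 = 2.74821 puts the formula on 8 O.
Na: 0.07970 × 2.74821 = 0.219 atoms per formula unit.

0.219 Na apfu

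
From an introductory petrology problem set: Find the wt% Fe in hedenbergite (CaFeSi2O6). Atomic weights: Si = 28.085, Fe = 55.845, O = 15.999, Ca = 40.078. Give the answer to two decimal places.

Formula mass = 1×40.078 + 1×55.845 + 2×28.085 + 6×15.999 = 248.087 g/mol, of which 55.845 g is Fe.
So Fe makes up 55.845/248.087 = 0.2251 of the mass, i.e. 22.51%.

22.51 mass %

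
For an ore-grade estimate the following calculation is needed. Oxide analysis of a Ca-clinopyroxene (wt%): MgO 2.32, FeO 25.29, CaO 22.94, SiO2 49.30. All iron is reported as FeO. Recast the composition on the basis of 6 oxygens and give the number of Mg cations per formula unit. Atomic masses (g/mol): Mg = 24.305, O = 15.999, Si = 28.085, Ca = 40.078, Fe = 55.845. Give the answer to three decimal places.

MgO (M=40.304): mol = 0.05756; Mg = 0.05756, O = 0.05756.
FeO (M=71.844): mol = 0.35201; Fe = 0.35201, O = 0.35201.
CaO (M=56.077): mol = 0.40908; Ca = 0.40908, O = 0.40908.
SiO2 (M=60.083): mol = 0.82053; Si = 0.82053, O = 1.64106.
ΣO = 2.45971; factor = 6/ΣO = 2.43931.
Mg apfu = 0.05756 × 2.43931 = 0.140.

0.140 Mg apfu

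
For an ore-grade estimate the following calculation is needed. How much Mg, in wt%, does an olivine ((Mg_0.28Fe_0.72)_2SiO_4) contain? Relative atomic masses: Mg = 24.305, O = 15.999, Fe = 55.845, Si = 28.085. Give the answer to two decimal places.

7.31 wt%

Formula mass = 0.56*24.305 + 1.44*55.845 + 1*28.085 + 4*15.999 = 186.109 g/mol, of which 13.611 g is Mg.
So Mg makes up 13.611/186.109 = 0.0731 of the mass, i.e. 7.31%.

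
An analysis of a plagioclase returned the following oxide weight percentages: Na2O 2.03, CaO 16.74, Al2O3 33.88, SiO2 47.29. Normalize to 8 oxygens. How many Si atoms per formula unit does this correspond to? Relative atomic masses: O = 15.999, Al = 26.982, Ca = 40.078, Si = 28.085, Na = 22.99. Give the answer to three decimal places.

2.170 Si apfu

Na2O: 2.03/61.979 = 0.03275 mol → 0.06550 mol Na, 0.03275 mol O.
CaO: 16.74/56.077 = 0.29852 mol → 0.29852 mol Ca, 0.29852 mol O.
Al2O3: 33.88/101.961 = 0.33228 mol → 0.66456 mol Al, 0.99684 mol O.
SiO2: 47.29/60.083 = 0.78708 mol → 0.78708 mol Si, 1.57416 mol O.
Total oxygen = 2.90227 mol. Normalization factor = 8/2.90227 = 2.75646.
Si per 8 O = 0.78708 × 2.75646 = 2.170.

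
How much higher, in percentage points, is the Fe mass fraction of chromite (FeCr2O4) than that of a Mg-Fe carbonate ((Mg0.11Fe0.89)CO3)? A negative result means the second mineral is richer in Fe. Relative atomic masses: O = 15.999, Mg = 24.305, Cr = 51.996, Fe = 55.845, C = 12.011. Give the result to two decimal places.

-19.28 percentage points

M(FeCr2O4) = 223.833 g/mol, so wt% Fe = 55.845/223.833 × 100 = 24.95%.
M((Mg0.11Fe0.89)CO3) = 112.384 g/mol, so wt% Fe = 49.702/112.384 × 100 = 44.23%.
24.95 − 44.23 = -19.28 pp.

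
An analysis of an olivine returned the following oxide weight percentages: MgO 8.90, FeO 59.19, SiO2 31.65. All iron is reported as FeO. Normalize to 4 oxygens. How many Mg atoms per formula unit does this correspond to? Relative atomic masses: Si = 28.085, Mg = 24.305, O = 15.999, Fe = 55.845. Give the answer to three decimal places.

MgO (M=40.304): mol = 0.22082; Mg = 0.22082, O = 0.22082.
FeO (M=71.844): mol = 0.82387; Fe = 0.82387, O = 0.82387.
SiO2 (M=60.083): mol = 0.52677; Si = 0.52677, O = 1.05354.
ΣO = 2.09823; factor = 4/ΣO = 1.90637.
Mg apfu = 0.22082 × 1.90637 = 0.421.

0.421 Mg apfu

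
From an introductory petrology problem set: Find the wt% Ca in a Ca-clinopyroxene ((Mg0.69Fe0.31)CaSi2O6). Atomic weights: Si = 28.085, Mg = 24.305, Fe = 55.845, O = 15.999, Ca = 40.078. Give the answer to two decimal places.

17.71 wt%

M((Mg0.69Fe0.31)CaSi2O6) = 226.324 g/mol.
Ca contributes 1 × 40.078 = 40.078 g per mole.
40.078/226.324 = 0.1771 → 17.71%.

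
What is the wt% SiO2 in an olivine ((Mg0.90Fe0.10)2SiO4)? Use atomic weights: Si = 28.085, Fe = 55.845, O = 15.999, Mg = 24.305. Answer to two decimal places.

Formula mass = 146.999 g/mol.
1 Si → 1.0000 mol SiO2 per formula unit; M(SiO2) = 60.083, so SiO2 mass = 60.083 g.
60.083/146.999 × 100 = 40.87 wt%.

40.87 wt%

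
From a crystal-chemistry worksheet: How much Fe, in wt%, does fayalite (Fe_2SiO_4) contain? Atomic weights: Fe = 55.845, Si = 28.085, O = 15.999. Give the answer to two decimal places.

54.81 wt%

Molar mass of Fe_2SiO_4: 2·55.845 + 1·28.085 + 4·15.999 = 203.771 g/mol.
Mass of Fe per formula unit: 2 × 55.845 = 111.690 g.
Weight fraction Fe = 111.690 / 203.771 = 0.5481.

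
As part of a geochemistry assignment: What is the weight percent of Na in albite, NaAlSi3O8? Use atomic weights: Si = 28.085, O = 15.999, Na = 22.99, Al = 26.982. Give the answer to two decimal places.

M(NaAlSi3O8) = 262.219 g/mol.
Na contributes 1 × 22.99 = 22.990 g per mole.
22.990/262.219 = 0.0877 → 8.77%.

8.77 mass %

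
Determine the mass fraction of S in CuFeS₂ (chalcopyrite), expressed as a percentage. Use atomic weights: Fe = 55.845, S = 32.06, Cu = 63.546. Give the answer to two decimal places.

Molar mass of CuFeS₂: 1×63.546 + 1×55.845 + 2×32.06 = 183.511 g/mol.
Mass of S per formula unit: 2 × 32.06 = 64.120 g.
Weight fraction S = 64.120 / 183.511 = 0.3494.

34.94 weight percent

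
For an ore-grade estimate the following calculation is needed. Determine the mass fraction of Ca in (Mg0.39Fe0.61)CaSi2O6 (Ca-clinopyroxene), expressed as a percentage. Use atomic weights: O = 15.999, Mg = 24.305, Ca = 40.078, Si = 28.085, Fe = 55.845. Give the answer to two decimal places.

Molar mass of (Mg0.39Fe0.61)CaSi2O6: 0.39*24.305 + 0.61*55.845 + 1*40.078 + 2*28.085 + 6*15.999 = 235.786 g/mol.
Mass of Ca per formula unit: 1 × 40.078 = 40.078 g.
Weight fraction Ca = 40.078 / 235.786 = 0.1700.

17.00 weight percent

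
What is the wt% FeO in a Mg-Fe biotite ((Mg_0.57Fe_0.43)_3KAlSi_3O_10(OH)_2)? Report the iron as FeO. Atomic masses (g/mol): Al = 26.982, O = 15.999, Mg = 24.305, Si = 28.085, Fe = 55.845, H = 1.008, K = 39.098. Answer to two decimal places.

20.24 wt%

Formula mass = 457.941 g/mol.
1.29 Fe → 1.2900 mol FeO per formula unit; M(FeO) = 71.844, so FeO mass = 92.679 g.
92.679/457.941 × 100 = 20.24 wt%.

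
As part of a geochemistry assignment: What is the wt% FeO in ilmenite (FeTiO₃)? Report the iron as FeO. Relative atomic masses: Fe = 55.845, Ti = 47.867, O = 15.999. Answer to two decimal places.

Formula mass = 151.709 g/mol.
1 Fe → 1.0000 mol FeO per formula unit; M(FeO) = 71.844, so FeO mass = 71.844 g.
71.844/151.709 × 100 = 47.36 wt%.

47.36 wt%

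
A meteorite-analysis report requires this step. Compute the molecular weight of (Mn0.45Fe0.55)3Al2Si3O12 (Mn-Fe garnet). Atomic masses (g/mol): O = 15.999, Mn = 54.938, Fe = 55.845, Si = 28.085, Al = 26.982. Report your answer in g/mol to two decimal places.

496.52 g/mol

M = 1.35(54.938) + 1.65(55.845) + 2(26.982) + 3(28.085) + 12(15.999)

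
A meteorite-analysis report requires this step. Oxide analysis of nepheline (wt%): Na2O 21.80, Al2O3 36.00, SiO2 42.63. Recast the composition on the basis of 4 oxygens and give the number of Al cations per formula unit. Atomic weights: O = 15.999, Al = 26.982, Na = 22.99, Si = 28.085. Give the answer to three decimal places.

21.80 wt% Na2O ÷ 61.979 g/mol = 0.35173 mol, giving 0.70346 Na and 0.35173 O.
36.00 wt% Al2O3 ÷ 101.961 g/mol = 0.35308 mol, giving 0.70616 Al and 1.05924 O.
42.63 wt% SiO2 ÷ 60.083 g/mol = 0.70952 mol, giving 0.70952 Si and 1.41904 O.
Oxygen sums to 2.83001; scaling by 4/2.83001 = 1.41342 puts the formula on 4 O.
Al: 0.70616 × 1.41342 = 0.998 atoms per formula unit.

0.998 Al apfu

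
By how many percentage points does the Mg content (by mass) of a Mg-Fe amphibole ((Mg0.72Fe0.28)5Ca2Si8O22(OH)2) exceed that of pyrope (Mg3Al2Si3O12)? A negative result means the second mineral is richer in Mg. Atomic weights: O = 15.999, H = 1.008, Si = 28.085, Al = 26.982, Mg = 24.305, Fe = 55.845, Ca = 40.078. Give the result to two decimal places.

-7.87 percentage points

M((Mg0.72Fe0.28)5Ca2Si8O22(OH)2) = 856.509 g/mol, so wt% Mg = 87.498/856.509 × 100 = 10.22%.
M(Mg3Al2Si3O12) = 403.122 g/mol, so wt% Mg = 72.915/403.122 × 100 = 18.09%.
10.22 − 18.09 = -7.87 pp.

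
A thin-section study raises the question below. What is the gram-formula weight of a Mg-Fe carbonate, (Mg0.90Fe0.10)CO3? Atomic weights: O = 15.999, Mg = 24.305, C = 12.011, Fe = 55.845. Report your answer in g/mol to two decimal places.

87.47 g/mol

M = 0.90(24.305) + 0.10(55.845) + 1(12.011) + 3(15.999)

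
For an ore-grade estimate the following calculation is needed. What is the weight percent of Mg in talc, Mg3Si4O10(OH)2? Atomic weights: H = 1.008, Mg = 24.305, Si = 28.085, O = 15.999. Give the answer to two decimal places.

Molar mass of Mg3Si4O10(OH)2: 3·24.305 + 4·28.085 + 12·15.999 + 2·1.008 = 379.259 g/mol.
Mass of Mg per formula unit: 3 × 24.305 = 72.915 g.
Weight fraction Mg = 72.915 / 379.259 = 0.1923.

19.23 mass %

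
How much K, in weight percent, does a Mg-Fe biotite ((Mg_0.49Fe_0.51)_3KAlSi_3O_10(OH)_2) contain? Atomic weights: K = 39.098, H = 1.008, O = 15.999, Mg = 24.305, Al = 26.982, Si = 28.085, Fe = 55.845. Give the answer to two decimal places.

Formula mass = 1.47×24.305 + 1.53×55.845 + 1×39.098 + 1×26.982 + 3×28.085 + 12×15.999 + 2×1.008 = 465.510 g/mol, of which 39.098 g is K.
So K makes up 39.098/465.510 = 0.0840 of the mass, i.e. 8.40%.

8.40 weight percent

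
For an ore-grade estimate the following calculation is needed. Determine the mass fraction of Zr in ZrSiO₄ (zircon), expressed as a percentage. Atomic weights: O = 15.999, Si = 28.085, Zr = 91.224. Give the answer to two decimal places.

49.77 weight percent

M(ZrSiO₄) = 183.305 g/mol.
Zr contributes 1 × 91.224 = 91.224 g per mole.
91.224/183.305 = 0.4977 → 49.77%.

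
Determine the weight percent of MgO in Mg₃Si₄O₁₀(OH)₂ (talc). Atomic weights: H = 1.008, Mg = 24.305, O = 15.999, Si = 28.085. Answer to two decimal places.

31.88 wt%

Molar mass of Mg₃Si₄O₁₀(OH)₂ = 3·24.305 + 4·28.085 + 12·15.999 + 2·1.008 = 379.259 g/mol.
Each formula unit contains 3 Mg, equivalent to 3/1 = 3.0000 mol MgO.
M(MgO) = 1×24.305 + 1×15.999 = 40.304 g/mol.
Mass of MgO per formula unit = 3.0000 × 40.304 = 120.912 g.
MgO wt% = 120.912 / 379.259 × 100 = 31.88%.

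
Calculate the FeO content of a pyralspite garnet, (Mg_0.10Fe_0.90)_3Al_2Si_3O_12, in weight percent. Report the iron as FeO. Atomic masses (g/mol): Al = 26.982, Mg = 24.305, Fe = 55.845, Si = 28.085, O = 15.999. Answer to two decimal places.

39.73 wt%

Formula mass = 488.280 g/mol.
2.70 Fe → 2.7000 mol FeO per formula unit; M(FeO) = 71.844, so FeO mass = 193.979 g.
193.979/488.280 × 100 = 39.73 wt%.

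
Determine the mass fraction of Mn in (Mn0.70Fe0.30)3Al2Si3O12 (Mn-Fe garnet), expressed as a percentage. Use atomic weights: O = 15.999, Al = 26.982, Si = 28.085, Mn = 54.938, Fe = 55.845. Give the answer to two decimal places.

23.27 weight percent

Molar mass of (Mn0.70Fe0.30)3Al2Si3O12: 2.10·54.938 + 0.90·55.845 + 2·26.982 + 3·28.085 + 12·15.999 = 495.837 g/mol.
Mass of Mn per formula unit: 2.10 × 54.938 = 115.370 g.
Weight fraction Mn = 115.370 / 495.837 = 0.2327.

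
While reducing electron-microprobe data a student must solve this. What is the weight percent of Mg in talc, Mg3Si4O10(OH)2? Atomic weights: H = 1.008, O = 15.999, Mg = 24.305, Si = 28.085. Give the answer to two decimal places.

M(Mg3Si4O10(OH)2) = 379.259 g/mol.
Mg contributes 3 × 24.305 = 72.915 g per mole.
72.915/379.259 = 0.1923 → 19.23%.

19.23 weight percent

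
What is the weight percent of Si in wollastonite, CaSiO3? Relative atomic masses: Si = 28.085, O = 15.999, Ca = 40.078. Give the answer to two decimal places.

24.18 wt%

Molar mass of CaSiO3: 1·40.078 + 1·28.085 + 3·15.999 = 116.160 g/mol.
Mass of Si per formula unit: 1 × 28.085 = 28.085 g.
Weight fraction Si = 28.085 / 116.160 = 0.2418.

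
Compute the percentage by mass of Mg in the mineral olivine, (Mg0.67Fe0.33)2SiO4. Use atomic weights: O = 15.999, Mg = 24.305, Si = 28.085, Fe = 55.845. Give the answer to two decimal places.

20.17 wt%

Formula mass = 1.34×24.305 + 0.66×55.845 + 1×28.085 + 4×15.999 = 161.507 g/mol, of which 32.569 g is Mg.
So Mg makes up 32.569/161.507 = 0.2017 of the mass, i.e. 20.17%.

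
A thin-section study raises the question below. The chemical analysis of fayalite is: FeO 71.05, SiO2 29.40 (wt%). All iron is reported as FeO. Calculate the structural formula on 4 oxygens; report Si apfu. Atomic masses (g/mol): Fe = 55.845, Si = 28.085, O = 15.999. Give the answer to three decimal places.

71.05 wt% FeO ÷ 71.844 g/mol = 0.98895 mol, giving 0.98895 Fe and 0.98895 O.
29.40 wt% SiO2 ÷ 60.083 g/mol = 0.48932 mol, giving 0.48932 Si and 0.97864 O.
Oxygen sums to 1.96759; scaling by 4/1.96759 = 2.03294 puts the formula on 4 O.
Si: 0.48932 × 2.03294 = 0.995 atoms per formula unit.

0.995 Si apfu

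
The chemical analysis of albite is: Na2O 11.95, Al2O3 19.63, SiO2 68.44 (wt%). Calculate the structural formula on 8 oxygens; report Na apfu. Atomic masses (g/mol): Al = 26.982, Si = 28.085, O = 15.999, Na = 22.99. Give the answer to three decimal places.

1.012 Na apfu

11.95 wt% Na2O ÷ 61.979 g/mol = 0.19281 mol, giving 0.38562 Na and 0.19281 O.
19.63 wt% Al2O3 ÷ 101.961 g/mol = 0.19252 mol, giving 0.38504 Al and 0.57756 O.
68.44 wt% SiO2 ÷ 60.083 g/mol = 1.13909 mol, giving 1.13909 Si and 2.27818 O.
Oxygen sums to 3.04855; scaling by 8/3.04855 = 2.62420 puts the formula on 8 O.
Na: 0.38562 × 2.62420 = 1.012 atoms per formula unit.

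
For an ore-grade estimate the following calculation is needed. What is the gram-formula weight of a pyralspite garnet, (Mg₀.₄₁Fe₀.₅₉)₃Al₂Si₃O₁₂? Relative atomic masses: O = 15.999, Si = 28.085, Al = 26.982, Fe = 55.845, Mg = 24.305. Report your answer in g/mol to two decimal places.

The formula mass is the sum 1.23·24.305 + 1.77·55.845 + 2·26.982 + 3·28.085 + 12·15.999.

458.95 g/mol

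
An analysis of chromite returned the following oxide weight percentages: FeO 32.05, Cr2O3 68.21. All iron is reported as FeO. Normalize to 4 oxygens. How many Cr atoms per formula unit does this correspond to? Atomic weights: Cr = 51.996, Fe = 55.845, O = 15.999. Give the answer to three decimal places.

2.003 Cr apfu

FeO (M=71.844): mol = 0.44611; Fe = 0.44611, O = 0.44611.
Cr2O3 (M=151.989): mol = 0.44878; Cr = 0.89756, O = 1.34634.
ΣO = 1.79245; factor = 4/ΣO = 2.23158.
Cr apfu = 0.89756 × 2.23158 = 2.003.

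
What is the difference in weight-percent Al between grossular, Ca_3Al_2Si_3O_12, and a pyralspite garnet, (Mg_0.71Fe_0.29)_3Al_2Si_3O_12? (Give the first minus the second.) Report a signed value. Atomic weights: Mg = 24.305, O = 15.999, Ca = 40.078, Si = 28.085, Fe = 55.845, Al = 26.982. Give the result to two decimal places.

-0.55 percentage points

First mineral: 53.964 g Al in 450.441 g formula = 11.98 wt% Al.
Second mineral: 53.964 g Al in 430.562 g formula = 12.53 wt% Al.
11.98% − 12.53% gives a difference of -0.55 percentage points.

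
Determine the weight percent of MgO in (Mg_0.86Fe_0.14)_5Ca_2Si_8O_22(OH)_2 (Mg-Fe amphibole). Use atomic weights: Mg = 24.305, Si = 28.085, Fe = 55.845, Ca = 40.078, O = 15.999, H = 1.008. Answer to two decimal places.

20.77 wt%

Formula mass = 834.431 g/mol.
4.30 Mg → 4.3000 mol MgO per formula unit; M(MgO) = 40.304, so MgO mass = 173.307 g.
173.307/834.431 × 100 = 20.77 wt%.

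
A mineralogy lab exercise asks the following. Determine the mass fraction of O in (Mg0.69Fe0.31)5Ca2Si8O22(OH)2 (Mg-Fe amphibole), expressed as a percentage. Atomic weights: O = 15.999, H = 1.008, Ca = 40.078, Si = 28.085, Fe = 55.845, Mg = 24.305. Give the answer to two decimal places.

Formula mass = 3.45·24.305 + 1.55·55.845 + 2·40.078 + 8·28.085 + 24·15.999 + 2·1.008 = 861.240 g/mol, of which 383.976 g is O.
So O makes up 383.976/861.240 = 0.4458 of the mass, i.e. 44.58%.

44.58 weight percent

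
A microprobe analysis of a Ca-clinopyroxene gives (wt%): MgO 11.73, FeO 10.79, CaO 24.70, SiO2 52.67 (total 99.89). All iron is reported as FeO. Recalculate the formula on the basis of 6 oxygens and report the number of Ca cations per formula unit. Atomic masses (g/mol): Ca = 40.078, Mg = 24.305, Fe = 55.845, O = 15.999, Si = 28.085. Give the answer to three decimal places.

MgO: 11.73/40.304 = 0.29104 mol → 0.29104 mol Mg, 0.29104 mol O.
FeO: 10.79/71.844 = 0.15019 mol → 0.15019 mol Fe, 0.15019 mol O.
CaO: 24.70/56.077 = 0.44047 mol → 0.44047 mol Ca, 0.44047 mol O.
SiO2: 52.67/60.083 = 0.87662 mol → 0.87662 mol Si, 1.75324 mol O.
Total oxygen = 2.63494 mol. Normalization factor = 6/2.63494 = 2.27709.
Ca per 6 O = 0.44047 × 2.27709 = 1.003.

1.003 Ca apfu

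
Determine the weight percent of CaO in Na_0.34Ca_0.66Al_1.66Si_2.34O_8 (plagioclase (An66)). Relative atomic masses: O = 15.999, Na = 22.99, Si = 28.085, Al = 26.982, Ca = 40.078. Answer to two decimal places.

13.57 wt%

Formula mass = 272.769 g/mol.
0.66 Ca → 0.6600 mol CaO per formula unit; M(CaO) = 56.077, so CaO mass = 37.011 g.
37.011/272.769 × 100 = 13.57 wt%.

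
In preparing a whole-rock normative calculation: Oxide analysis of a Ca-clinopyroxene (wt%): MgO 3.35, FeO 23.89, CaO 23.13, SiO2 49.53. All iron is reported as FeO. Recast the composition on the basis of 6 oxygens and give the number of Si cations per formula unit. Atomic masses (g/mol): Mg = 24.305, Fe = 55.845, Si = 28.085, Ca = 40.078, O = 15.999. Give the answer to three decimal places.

MgO: 3.35/40.304 = 0.08312 mol → 0.08312 mol Mg, 0.08312 mol O.
FeO: 23.89/71.844 = 0.33253 mol → 0.33253 mol Fe, 0.33253 mol O.
CaO: 23.13/56.077 = 0.41247 mol → 0.41247 mol Ca, 0.41247 mol O.
SiO2: 49.53/60.083 = 0.82436 mol → 0.82436 mol Si, 1.64872 mol O.
Total oxygen = 2.47684 mol. Normalization factor = 6/2.47684 = 2.42244.
Si per 6 O = 0.82436 × 2.42244 = 1.997.

1.997 Si apfu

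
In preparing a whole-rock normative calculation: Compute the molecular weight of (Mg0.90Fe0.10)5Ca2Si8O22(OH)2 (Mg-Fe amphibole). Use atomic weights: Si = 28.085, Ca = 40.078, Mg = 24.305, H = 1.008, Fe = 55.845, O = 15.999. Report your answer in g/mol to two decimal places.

828.12 g/mol

Mg: 4.50 × 24.305 = 109.3725
Fe: 0.50 × 55.845 = 27.9225
Ca: 2 × 40.078 = 80.1560
Si: 8 × 28.085 = 224.6800
O: 24 × 15.999 = 383.9760
H: 2 × 1.008 = 2.0160
Summing the contributions gives the formula mass.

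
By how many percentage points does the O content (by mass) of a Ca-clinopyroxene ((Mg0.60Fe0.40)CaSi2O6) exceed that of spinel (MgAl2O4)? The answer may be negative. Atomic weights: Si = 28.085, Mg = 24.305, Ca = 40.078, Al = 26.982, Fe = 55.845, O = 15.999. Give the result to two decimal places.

O in (Mg0.60Fe0.40)CaSi2O6: molar mass 229.163 g/mol; 6×15.999 = 95.994 g → 41.89 wt%.
O in MgAl2O4: molar mass 142.265 g/mol; 4×15.999 = 63.996 g → 44.98 wt%.
Difference = 41.89 − 44.98 = -3.09 percentage points.

-3.09 percentage points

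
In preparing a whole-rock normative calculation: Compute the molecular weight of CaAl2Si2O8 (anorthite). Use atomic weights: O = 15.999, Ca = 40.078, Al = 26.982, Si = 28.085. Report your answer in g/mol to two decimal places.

Ca: 1 × 40.078 = 40.0780
Al: 2 × 26.982 = 53.9640
Si: 2 × 28.085 = 56.1700
O: 8 × 15.999 = 127.9920
Summing the contributions gives the formula mass.

278.20 g/mol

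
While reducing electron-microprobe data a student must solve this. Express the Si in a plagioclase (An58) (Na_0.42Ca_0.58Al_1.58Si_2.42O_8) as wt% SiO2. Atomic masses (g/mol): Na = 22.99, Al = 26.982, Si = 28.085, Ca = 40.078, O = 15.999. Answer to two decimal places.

Formula mass = 271.490 g/mol.
2.42 Si → 2.4200 mol SiO2 per formula unit; M(SiO2) = 60.083, so SiO2 mass = 145.401 g.
145.401/271.490 × 100 = 53.56 wt%.

53.56 wt%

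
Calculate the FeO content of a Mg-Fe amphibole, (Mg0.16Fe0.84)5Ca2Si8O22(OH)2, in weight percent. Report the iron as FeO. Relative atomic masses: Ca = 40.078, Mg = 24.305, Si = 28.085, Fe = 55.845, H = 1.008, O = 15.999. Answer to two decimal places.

31.94 wt%

Formula mass = 944.821 g/mol.
4.20 Fe → 4.2000 mol FeO per formula unit; M(FeO) = 71.844, so FeO mass = 301.745 g.
301.745/944.821 × 100 = 31.94 wt%.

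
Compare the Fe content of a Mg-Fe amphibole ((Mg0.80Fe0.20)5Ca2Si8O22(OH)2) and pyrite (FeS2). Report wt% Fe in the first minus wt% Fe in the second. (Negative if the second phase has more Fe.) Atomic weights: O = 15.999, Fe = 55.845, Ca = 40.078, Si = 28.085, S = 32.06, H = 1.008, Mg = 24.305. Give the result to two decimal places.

Fe in (Mg0.80Fe0.20)5Ca2Si8O22(OH)2: molar mass 843.893 g/mol; 1×55.845 = 55.845 g → 6.62 wt%.
Fe in FeS2: molar mass 119.965 g/mol; 1×55.845 = 55.845 g → 46.55 wt%.
Difference = 6.62 − 46.55 = -39.93 percentage points.

-39.93 percentage points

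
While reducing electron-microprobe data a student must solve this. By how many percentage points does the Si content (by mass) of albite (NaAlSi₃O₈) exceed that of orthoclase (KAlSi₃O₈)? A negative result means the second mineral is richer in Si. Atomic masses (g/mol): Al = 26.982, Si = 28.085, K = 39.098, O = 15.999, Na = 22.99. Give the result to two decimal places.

First mineral: 84.255 g Si in 262.219 g formula = 32.13 wt% Si.
Second mineral: 84.255 g Si in 278.327 g formula = 30.27 wt% Si.
32.13% − 30.27% gives a difference of 1.86 percentage points.

1.86 percentage points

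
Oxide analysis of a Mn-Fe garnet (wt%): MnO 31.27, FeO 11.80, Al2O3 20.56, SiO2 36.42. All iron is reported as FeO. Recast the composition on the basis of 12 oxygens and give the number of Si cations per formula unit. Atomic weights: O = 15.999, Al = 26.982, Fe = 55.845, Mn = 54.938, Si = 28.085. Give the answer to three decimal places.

MnO (M=70.937): mol = 0.44081; Mn = 0.44081, O = 0.44081.
FeO (M=71.844): mol = 0.16424; Fe = 0.16424, O = 0.16424.
Al2O3 (M=101.961): mol = 0.20165; Al = 0.40330, O = 0.60495.
SiO2 (M=60.083): mol = 0.60616; Si = 0.60616, O = 1.21232.
ΣO = 2.42232; factor = 12/ΣO = 4.95393.
Si apfu = 0.60616 × 4.95393 = 3.003.

3.003 Si apfu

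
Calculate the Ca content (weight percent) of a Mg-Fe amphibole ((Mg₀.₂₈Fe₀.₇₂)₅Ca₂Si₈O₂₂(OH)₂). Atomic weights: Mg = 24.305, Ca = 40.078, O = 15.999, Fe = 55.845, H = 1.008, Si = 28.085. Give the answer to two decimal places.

8.66 weight percent

Molar mass of (Mg₀.₂₈Fe₀.₇₂)₅Ca₂Si₈O₂₂(OH)₂: 1.40·24.305 + 3.60·55.845 + 2·40.078 + 8·28.085 + 24·15.999 + 2·1.008 = 925.897 g/mol.
Mass of Ca per formula unit: 2 × 40.078 = 80.156 g.
Weight fraction Ca = 80.156 / 925.897 = 0.0866.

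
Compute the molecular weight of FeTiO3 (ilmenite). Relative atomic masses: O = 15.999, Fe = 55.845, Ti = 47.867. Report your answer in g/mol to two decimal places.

M = 1·55.845 + 1·47.867 + 3·15.999

151.71 g/mol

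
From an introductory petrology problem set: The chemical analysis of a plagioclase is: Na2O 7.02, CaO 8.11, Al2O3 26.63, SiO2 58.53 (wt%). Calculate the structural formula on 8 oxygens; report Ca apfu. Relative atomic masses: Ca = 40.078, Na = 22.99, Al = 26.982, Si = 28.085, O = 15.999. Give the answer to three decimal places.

0.387 Ca apfu

Na2O (M=61.979): mol = 0.11326; Na = 0.22652, O = 0.11326.
CaO (M=56.077): mol = 0.14462; Ca = 0.14462, O = 0.14462.
Al2O3 (M=101.961): mol = 0.26118; Al = 0.52236, O = 0.78354.
SiO2 (M=60.083): mol = 0.97415; Si = 0.97415, O = 1.94830.
ΣO = 2.98972; factor = 8/ΣO = 2.67584.
Ca apfu = 0.14462 × 2.67584 = 0.387.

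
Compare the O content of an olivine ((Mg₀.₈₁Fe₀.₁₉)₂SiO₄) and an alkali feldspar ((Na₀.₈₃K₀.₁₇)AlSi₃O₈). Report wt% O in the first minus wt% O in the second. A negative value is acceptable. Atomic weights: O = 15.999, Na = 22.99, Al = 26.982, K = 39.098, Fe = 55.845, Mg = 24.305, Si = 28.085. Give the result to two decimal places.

-6.39 percentage points

First mineral: 63.996 g O in 152.676 g formula = 41.92 wt% O.
Second mineral: 127.992 g O in 264.957 g formula = 48.31 wt% O.
41.92% − 48.31% gives a difference of -6.39 percentage points.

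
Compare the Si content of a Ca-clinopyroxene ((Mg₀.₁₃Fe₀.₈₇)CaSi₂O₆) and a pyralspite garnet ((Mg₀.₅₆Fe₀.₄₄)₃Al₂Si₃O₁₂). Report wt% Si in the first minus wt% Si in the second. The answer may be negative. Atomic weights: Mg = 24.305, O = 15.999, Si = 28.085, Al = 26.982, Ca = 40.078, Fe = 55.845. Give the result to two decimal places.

4.08 percentage points

First mineral: 56.170 g Si in 243.987 g formula = 23.02 wt% Si.
Second mineral: 84.255 g Si in 444.755 g formula = 18.94 wt% Si.
23.02% − 18.94% gives a difference of 4.08 percentage points.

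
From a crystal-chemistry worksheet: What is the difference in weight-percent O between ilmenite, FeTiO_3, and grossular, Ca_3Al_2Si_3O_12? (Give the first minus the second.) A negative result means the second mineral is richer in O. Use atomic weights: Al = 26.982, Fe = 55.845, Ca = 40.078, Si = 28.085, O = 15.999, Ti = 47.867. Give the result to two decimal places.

-10.98 percentage points

O in FeTiO_3: molar mass 151.709 g/mol; 3×15.999 = 47.997 g → 31.64 wt%.
O in Ca_3Al_2Si_3O_12: molar mass 450.441 g/mol; 12×15.999 = 191.988 g → 42.62 wt%.
Difference = 31.64 − 42.62 = -10.98 percentage points.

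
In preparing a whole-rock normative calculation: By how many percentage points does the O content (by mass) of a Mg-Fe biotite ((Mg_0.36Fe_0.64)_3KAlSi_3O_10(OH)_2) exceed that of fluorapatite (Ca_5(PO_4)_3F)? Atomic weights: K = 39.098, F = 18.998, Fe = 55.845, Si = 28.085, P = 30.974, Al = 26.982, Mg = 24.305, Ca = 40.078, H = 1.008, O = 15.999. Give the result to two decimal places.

2.11 percentage points

M((Mg_0.36Fe_0.64)_3KAlSi_3O_10(OH)_2) = 477.811 g/mol, so wt% O = 191.988/477.811 × 100 = 40.18%.
M(Ca_5(PO_4)_3F) = 504.298 g/mol, so wt% O = 191.988/504.298 × 100 = 38.07%.
40.18 − 38.07 = 2.11 pp.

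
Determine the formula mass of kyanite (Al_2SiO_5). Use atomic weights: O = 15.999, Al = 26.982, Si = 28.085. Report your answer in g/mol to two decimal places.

Al: 2 × 26.982 = 53.9640
Si: 1 × 28.085 = 28.0850
O: 5 × 15.999 = 79.9950
Summing the contributions gives the formula mass.

162.04 g/mol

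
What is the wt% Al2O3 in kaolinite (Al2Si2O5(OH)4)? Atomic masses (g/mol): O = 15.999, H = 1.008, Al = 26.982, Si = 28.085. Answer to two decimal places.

39.50 wt%

M(Al2Si2O5(OH)4) = 258.157 g/mol; M(Al2O3) = 101.961 g/mol.
Moles Al2O3 per formula unit = 2 Al ÷ 2 = 1.0000.
Al2O3 fraction = (1.0000 × 101.961) / 258.157 = 101.961/258.157 = 0.3950.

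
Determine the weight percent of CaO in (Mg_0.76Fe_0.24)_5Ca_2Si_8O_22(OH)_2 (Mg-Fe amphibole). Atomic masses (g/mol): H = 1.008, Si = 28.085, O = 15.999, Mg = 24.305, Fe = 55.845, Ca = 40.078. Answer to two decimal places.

Formula mass = 850.201 g/mol.
2 Ca → 2.0000 mol CaO per formula unit; M(CaO) = 56.077, so CaO mass = 112.154 g.
112.154/850.201 × 100 = 13.19 wt%.

13.19 wt%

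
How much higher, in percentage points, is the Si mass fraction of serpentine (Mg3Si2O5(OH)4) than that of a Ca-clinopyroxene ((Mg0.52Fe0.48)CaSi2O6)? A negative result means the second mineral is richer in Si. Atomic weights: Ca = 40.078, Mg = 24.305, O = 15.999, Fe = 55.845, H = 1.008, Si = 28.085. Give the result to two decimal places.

Si in Mg3Si2O5(OH)4: molar mass 277.108 g/mol; 2×28.085 = 56.170 g → 20.27 wt%.
Si in (Mg0.52Fe0.48)CaSi2O6: molar mass 231.686 g/mol; 2×28.085 = 56.170 g → 24.24 wt%.
Difference = 20.27 − 24.24 = -3.97 percentage points.

-3.97 percentage points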